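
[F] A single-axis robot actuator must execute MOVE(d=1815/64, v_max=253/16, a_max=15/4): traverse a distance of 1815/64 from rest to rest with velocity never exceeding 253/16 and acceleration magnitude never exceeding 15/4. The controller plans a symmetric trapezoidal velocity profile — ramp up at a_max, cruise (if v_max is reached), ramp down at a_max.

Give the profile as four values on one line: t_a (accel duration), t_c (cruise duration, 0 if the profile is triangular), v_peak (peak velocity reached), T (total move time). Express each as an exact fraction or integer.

vₘ²/aₘ = (253/16)²/(15/4) = 64009/960
1815/64 < 64009/960 ⇒ no cruise
v_peak = √(1815/64·15/4) = √(27225/256) = 165/16
t_a = (165/16)/(15/4) = 11/4; t_c = 0
T = 2·11/4 = 11/2

t_a=11/4 t_c=0 v_peak=165/16 T=11/2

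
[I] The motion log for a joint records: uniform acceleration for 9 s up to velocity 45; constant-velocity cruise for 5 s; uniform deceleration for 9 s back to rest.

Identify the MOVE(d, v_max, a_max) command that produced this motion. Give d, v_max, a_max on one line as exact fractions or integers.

d=630 v_max=45 a_max=5

a_max = 45/9 = 5
d_a = ½·45·9 = 405/2; d_c = 45·5 = 225
d = 2·405/2 + 225 = 630
t_c = 5 > 0 → v_max = v_peak = 45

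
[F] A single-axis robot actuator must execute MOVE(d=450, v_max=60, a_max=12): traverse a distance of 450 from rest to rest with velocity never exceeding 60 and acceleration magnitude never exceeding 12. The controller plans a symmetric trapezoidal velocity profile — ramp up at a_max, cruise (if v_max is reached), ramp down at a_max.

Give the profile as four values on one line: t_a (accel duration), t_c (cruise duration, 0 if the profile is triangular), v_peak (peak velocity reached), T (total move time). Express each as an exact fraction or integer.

v_max²/a_max = 60²/12 = 300
450 ≥ 300 so v_max reached
t_a = 60/12 = 5; v_peak = 60
d_cruise = 450 − 300 = 150; t_c = 150/60 = 5/2
T = 2·5 + 5/2 = 25/2

t_a=5 t_c=5/2 v_peak=60 T=25/2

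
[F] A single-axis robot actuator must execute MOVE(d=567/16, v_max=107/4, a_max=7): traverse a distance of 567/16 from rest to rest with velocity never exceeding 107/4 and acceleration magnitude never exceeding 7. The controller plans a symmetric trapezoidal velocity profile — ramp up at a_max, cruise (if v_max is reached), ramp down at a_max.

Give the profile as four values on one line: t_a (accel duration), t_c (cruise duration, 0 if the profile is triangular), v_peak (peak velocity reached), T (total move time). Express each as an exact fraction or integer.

(v_max)²/a_max = (107/4)²/7 = 11449/112
567/16 < 11449/112 ⇒ no cruise
v_peak = √(567/16·7) = √(3969/16) = 63/4
t_a = (63/4)/7 = 9/4; t_c = 0
T = 2·9/4 = 9/2

t_a=9/4 t_c=0 v_peak=63/4 T=9/2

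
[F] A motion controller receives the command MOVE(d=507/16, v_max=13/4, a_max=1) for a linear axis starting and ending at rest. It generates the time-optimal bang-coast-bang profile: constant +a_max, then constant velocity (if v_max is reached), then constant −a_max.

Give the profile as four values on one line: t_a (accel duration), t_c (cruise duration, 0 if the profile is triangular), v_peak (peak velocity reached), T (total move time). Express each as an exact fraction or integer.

(v_max)²/a_max = (13/4)²/1 = 169/16
507/16 ≥ 169/16 ⇒ cruise phase
t_a = (13/4)/1 = 13/4; v_peak = 13/4
d_cruise = 507/16 − 169/16 = 169/8; t_c = (169/8)/(13/4) = 13/2
T = 2·13/4 + 13/2 = 13

t_a=13/4 t_c=13/2 v_peak=13/4 T=13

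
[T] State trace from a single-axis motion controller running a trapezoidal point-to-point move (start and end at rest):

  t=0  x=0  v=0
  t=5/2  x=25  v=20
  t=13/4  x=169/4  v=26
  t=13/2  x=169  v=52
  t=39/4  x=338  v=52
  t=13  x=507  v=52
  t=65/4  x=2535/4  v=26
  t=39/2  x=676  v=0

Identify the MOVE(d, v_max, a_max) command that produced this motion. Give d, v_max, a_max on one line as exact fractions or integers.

d=676 v_max=52 a_max=8

final state: t=39/2, x=676, v=0 → d = 676
a_max = (20−0)/(5/2−0) = 8
max v = 52 over t∈[13/2,13] → v_max = 52
check: 52·(13/2+13/2) = 676 ✓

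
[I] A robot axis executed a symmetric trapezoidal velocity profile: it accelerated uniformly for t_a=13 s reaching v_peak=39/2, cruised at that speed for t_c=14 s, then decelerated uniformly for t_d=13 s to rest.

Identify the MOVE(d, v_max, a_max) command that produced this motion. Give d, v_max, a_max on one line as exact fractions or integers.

d=1053/2 v_max=39/2 a_max=3/2

a_max = (39/2)/13 = 3/2
d_a = ½·39/2·13 = 507/4; d_c = 39/2·14 = 273
d = 2·507/4 + 273 = 1053/2
t_c = 14 > 0 so v_max = 39/2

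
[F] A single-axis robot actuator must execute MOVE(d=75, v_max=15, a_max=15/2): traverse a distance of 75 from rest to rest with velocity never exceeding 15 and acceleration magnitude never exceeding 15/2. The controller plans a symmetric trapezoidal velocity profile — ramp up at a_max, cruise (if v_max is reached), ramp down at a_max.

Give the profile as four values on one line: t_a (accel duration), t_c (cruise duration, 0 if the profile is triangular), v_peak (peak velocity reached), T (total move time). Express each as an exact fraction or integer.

(v_max)²/a_max = 15²/(15/2) = 30
75 ≥ 30 so v_max reached
t_a = 15/(15/2) = 2; v_peak = 15
d_cruise = 75 − 30 = 45; t_c = 45/15 = 3
T = 2·2 + 3 = 7

t_a=2 t_c=3 v_peak=15 T=7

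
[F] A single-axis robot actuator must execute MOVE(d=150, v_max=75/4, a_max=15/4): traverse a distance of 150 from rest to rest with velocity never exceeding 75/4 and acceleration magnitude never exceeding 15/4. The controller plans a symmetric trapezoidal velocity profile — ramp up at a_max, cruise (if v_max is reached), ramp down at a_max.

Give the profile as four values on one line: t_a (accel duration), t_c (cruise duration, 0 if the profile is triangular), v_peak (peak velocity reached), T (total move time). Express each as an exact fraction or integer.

(v_max)²/a_max = (75/4)²/(15/4) = 375/4
150 ≥ 375/4 → trapezoidal
t_a = (75/4)/(15/4) = 5; v_peak = 75/4
d_cruise = 150 − 375/4 = 225/4; t_c = (225/4)/(75/4) = 3
T = 2·5 + 3 = 13

t_a=5 t_c=3 v_peak=75/4 T=13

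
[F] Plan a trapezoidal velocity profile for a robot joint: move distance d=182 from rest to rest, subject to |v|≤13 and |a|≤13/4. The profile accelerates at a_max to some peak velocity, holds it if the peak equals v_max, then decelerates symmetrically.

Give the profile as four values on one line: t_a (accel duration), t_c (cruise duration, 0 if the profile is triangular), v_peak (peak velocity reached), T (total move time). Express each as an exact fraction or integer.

t_a=4 t_c=10 v_peak=13 T=18

v_max²/a_max = 13²/(13/4) = 52
182 ≥ 52 → trapezoidal
t_a = 13/(13/4) = 4; v_peak = 13
d_cruise = 182 − 52 = 130; t_c = 130/13 = 10
T = 2·4 + 10 = 18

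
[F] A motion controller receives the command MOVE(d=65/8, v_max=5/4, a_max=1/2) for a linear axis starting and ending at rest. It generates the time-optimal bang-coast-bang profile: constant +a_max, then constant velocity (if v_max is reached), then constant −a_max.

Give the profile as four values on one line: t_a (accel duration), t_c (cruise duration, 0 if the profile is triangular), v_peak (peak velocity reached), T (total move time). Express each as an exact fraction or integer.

v_max²/a_max = (5/4)²/(1/2) = 25/8
65/8 ≥ 25/8 ⇒ cruise phase
t_a = (5/4)/(1/2) = 5/2; v_peak = 5/4
d_cruise = 65/8 − 25/8 = 5; t_c = 5/(5/4) = 4
T = 2·5/2 + 4 = 9

t_a=5/2 t_c=4 v_peak=5/4 T=9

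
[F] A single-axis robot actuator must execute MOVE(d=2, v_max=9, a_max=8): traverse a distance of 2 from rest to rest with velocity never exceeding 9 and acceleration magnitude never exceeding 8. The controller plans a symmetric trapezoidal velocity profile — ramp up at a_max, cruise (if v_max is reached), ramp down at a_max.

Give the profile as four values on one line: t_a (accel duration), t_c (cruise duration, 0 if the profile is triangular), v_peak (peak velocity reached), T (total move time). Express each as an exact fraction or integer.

(v_max)²/a_max = 9²/8 = 81/8
2 < 81/8 so t_c = 0
v_peak = √(2·8) = √16 = 4
t_a = 4/8 = 1/2; t_c = 0
T = 2·1/2 = 1

t_a=1/2 t_c=0 v_peak=4 T=1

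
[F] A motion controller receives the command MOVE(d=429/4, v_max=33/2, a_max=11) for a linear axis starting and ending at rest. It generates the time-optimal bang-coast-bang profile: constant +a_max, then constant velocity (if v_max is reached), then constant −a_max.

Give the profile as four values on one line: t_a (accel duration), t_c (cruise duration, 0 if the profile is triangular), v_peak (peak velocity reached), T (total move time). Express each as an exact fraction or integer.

t_a=3/2 t_c=5 v_peak=33/2 T=8

(v_max)²/a_max = (33/2)²/11 = 99/4
429/4 ≥ 99/4 ⇒ cruise phase
t_a = (33/2)/11 = 3/2; v_peak = 33/2
d_cruise = 429/4 − 99/4 = 165/2; t_c = (165/2)/(33/2) = 5
T = 2·3/2 + 5 = 8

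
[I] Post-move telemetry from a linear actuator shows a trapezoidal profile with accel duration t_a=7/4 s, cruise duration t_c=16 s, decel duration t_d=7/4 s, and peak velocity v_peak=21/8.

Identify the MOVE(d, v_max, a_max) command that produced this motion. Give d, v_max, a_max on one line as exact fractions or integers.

d=1491/32 v_max=21/8 a_max=3/2

a_max = (21/8)/(7/4) = 3/2
d_a = ½·21/8·7/4 = 147/64; d_c = 21/8·16 = 42
d = 2·147/64 + 42 = 1491/32
t_c = 16 > 0 so v_max = 21/8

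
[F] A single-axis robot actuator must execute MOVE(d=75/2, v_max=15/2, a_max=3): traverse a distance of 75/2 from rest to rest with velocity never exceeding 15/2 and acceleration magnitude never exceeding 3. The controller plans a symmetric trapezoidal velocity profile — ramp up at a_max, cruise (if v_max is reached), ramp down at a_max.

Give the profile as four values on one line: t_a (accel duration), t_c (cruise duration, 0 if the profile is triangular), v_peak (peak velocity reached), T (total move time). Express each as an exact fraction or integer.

v_max²/a_max = (15/2)²/3 = 75/4
75/2 ≥ 75/4 so v_max reached
t_a = (15/2)/3 = 5/2; v_peak = 15/2
d_cruise = 75/2 − 75/4 = 75/4; t_c = (75/4)/(15/2) = 5/2
T = 2·5/2 + 5/2 = 15/2

t_a=5/2 t_c=5/2 v_peak=15/2 T=15/2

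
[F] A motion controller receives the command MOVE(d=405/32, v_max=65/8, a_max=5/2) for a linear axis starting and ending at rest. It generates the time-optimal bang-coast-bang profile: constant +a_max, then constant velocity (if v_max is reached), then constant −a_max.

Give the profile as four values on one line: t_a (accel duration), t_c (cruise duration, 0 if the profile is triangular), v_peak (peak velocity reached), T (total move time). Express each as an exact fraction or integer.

t_a=9/4 t_c=0 v_peak=45/8 T=9/2

(v_max)²/a_max = (65/8)²/(5/2) = 845/32
405/32 < 845/32 so t_c = 0
v_peak = √(405/32·5/2) = √(2025/64) = 45/8
t_a = (45/8)/(5/2) = 9/4; t_c = 0
T = 2·9/4 = 9/2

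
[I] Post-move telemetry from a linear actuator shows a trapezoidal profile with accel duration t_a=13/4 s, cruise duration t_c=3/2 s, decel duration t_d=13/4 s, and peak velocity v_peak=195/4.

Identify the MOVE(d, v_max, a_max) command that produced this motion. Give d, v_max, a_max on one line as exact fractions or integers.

d=3705/16 v_max=195/4 a_max=15

a_max = (195/4)/(13/4) = 15
d_a = ½·195/4·13/4 = 2535/32; d_c = 195/4·3/2 = 585/8
d = 2·2535/32 + 585/8 = 3705/16
t_c = 3/2 > 0 so v_max = 195/4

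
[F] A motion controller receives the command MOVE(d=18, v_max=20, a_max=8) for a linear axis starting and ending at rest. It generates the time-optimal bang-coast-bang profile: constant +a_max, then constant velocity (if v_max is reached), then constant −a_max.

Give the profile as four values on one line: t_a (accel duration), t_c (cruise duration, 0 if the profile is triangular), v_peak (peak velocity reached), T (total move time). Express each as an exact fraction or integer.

vₘ²/aₘ = 20²/8 = 50
18 < 50 so t_c = 0
v_peak = √(18·8) = √144 = 12
t_a = 12/8 = 3/2; t_c = 0
T = 2·3/2 = 3

t_a=3/2 t_c=0 v_peak=12 T=3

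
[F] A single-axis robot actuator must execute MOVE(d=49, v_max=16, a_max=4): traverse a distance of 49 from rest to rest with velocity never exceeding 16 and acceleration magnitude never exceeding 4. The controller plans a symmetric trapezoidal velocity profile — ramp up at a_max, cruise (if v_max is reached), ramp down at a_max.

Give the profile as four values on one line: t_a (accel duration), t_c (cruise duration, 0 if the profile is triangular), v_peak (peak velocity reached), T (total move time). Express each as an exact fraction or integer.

(v_max)²/a_max = 16²/4 = 64
49 < 64 → triangular
v_peak = √(49·4) = √196 = 14
t_a = 14/4 = 7/2; t_c = 0
T = 2·7/2 = 7

t_a=7/2 t_c=0 v_peak=14 T=7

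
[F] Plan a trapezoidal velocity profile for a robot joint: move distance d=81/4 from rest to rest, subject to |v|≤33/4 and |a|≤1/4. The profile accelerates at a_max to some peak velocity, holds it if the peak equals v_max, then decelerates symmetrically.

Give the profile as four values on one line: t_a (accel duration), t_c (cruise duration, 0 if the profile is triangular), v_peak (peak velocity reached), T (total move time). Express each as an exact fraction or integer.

vₘ²/aₘ = (33/4)²/(1/4) = 1089/4
81/4 < 1089/4 ⇒ no cruise
v_peak = √(81/4·1/4) = √(81/16) = 9/4
t_a = (9/4)/(1/4) = 9; t_c = 0
T = 2·9 = 18

t_a=9 t_c=0 v_peak=9/4 T=18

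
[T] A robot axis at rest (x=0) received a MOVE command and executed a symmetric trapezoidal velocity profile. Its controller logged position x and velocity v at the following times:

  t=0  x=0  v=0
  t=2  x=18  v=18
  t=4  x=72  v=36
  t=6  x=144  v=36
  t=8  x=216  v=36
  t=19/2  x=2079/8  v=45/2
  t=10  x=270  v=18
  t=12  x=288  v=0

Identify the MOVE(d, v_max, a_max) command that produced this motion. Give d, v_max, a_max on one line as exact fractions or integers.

d=288 v_max=36 a_max=9

final state: t=12, x=288, v=0 → d = 288
a_max = (18−0)/(2−0) = 9
max v = 36 over t∈[4,8] → v_max = 36
check: 36·(4+4) = 288 ✓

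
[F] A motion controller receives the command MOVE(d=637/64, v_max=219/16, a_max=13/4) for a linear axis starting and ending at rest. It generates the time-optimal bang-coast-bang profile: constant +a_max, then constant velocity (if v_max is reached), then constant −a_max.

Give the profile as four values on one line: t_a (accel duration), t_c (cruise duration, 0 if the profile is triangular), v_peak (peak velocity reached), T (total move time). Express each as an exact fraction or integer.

t_a=7/4 t_c=0 v_peak=91/16 T=7/2

vₘ²/aₘ = (219/16)²/(13/4) = 47961/832
637/64 < 47961/832 → triangular
v_peak = √(637/64·13/4) = √(8281/256) = 91/16
t_a = (91/16)/(13/4) = 7/4; t_c = 0
T = 2·7/4 = 7/2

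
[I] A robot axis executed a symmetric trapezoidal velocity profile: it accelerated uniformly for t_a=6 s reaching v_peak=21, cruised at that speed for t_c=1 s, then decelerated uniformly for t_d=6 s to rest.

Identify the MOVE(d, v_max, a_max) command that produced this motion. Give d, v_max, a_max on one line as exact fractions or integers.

d=147 v_max=21 a_max=7/2

a_max = 21/6 = 7/2
d_a = ½·21·6 = 63; d_c = 21·1 = 21
d = 2·63 + 21 = 147
t_c = 1 > 0 so v_max = 21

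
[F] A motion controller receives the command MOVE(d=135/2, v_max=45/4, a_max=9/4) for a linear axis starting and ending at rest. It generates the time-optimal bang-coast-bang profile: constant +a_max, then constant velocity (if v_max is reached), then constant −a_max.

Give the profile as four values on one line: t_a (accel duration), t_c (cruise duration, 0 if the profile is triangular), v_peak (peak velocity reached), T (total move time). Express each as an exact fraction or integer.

(v_max)²/a_max = (45/4)²/(9/4) = 225/4
135/2 ≥ 225/4 so v_max reached
t_a = (45/4)/(9/4) = 5; v_peak = 45/4
d_cruise = 135/2 − 225/4 = 45/4; t_c = (45/4)/(45/4) = 1
T = 2·5 + 1 = 11

t_a=5 t_c=1 v_peak=45/4 T=11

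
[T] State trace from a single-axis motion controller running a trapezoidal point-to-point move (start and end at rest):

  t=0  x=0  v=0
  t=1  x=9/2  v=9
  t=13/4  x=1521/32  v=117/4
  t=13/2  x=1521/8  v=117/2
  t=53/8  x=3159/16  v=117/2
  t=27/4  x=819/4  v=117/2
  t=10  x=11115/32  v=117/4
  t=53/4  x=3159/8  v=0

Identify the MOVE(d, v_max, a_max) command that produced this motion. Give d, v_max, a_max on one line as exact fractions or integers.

d=3159/8 v_max=117/2 a_max=9

final state: t=53/4, x=3159/8, v=0 → d = 3159/8
a_max = (9−0)/(1−0) = 9
max v = 117/2 over t∈[13/2,27/4] → v_max = 117/2
check: 117/2·(13/2+1/4) = 3159/8 ✓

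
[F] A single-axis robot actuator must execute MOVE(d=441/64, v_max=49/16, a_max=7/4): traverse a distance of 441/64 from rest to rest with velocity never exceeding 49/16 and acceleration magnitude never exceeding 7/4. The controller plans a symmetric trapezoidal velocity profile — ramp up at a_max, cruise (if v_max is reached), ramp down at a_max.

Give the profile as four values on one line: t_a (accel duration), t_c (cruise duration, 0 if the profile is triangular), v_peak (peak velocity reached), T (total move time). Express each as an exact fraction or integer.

(v_max)²/a_max = (49/16)²/(7/4) = 343/64
441/64 ≥ 343/64 so v_max reached
t_a = (49/16)/(7/4) = 7/4; v_peak = 49/16
d_cruise = 441/64 − 343/64 = 49/32; t_c = (49/32)/(49/16) = 1/2
T = 2·7/4 + 1/2 = 4

t_a=7/4 t_c=1/2 v_peak=49/16 T=4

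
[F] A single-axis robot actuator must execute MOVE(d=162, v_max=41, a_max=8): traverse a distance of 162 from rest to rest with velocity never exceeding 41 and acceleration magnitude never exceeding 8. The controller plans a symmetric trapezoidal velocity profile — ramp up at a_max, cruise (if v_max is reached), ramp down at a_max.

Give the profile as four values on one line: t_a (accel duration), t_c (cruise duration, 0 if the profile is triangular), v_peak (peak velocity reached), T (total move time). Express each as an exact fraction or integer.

t_a=9/2 t_c=0 v_peak=36 T=9

v_max²/a_max = 41²/8 = 1681/8
162 < 1681/8 → triangular
v_peak = √(162·8) = √1296 = 36
t_a = 36/8 = 9/2; t_c = 0
T = 2·9/2 = 9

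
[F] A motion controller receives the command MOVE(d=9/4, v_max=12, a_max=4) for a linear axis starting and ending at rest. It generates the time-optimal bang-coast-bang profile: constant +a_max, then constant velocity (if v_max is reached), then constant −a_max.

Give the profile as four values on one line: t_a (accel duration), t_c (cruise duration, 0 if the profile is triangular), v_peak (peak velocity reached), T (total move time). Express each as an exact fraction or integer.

v_max²/a_max = 12²/4 = 36
9/4 < 36 so t_c = 0
v_peak = √(9/4·4) = √9 = 3
t_a = 3/4; t_c = 0
T = 2·3/4 = 3/2

t_a=3/4 t_c=0 v_peak=3 T=3/2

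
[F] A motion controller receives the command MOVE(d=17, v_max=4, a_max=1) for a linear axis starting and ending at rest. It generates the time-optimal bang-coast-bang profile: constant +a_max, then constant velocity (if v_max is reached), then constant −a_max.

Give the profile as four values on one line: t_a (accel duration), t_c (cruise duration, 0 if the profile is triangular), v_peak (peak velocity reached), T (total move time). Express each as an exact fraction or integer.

t_a=4 t_c=1/4 v_peak=4 T=33/4

(v_max)²/a_max = 4²/1 = 16
17 ≥ 16 ⇒ cruise phase
t_a = 4/1 = 4; v_peak = 4
d_cruise = 17 − 16 = 1; t_c = 1/4
T = 2·4 + 1/4 = 33/4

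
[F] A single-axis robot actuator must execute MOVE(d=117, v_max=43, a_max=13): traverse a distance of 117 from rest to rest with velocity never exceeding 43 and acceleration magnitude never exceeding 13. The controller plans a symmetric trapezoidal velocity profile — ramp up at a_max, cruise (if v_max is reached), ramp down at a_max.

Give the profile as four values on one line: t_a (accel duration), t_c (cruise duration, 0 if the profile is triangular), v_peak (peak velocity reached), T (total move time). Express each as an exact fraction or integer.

(v_max)²/a_max = 43²/13 = 1849/13
117 < 1849/13 ⇒ no cruise
v_peak = √(117·13) = √1521 = 39
t_a = 39/13 = 3; t_c = 0
T = 2·3 = 6

t_a=3 t_c=0 v_peak=39 T=6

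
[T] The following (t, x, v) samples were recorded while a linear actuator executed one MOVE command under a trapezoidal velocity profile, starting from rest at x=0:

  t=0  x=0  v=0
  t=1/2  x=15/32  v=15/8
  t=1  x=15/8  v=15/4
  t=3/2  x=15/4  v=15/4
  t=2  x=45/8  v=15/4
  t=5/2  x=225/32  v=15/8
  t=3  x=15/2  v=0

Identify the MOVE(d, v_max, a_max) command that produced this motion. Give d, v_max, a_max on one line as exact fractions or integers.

d=15/2 v_max=15/4 a_max=15/4

final state: t=3, x=15/2, v=0 → d = 15/2
a_max = (15/8−0)/(1/2−0) = 15/4
max v = 15/4 over t∈[1,2] → v_max = 15/4
check: 15/4·(1+1) = 15/2 ✓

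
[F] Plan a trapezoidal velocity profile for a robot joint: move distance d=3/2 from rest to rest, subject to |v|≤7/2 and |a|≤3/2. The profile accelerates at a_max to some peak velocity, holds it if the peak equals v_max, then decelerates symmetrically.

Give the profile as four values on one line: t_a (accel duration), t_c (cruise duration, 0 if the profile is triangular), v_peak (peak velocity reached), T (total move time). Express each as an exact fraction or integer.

t_a=1 t_c=0 v_peak=3/2 T=2

vₘ²/aₘ = (7/2)²/(3/2) = 49/6
3/2 < 49/6 ⇒ no cruise
v_peak = √(3/2·3/2) = √(9/4) = 3/2
t_a = (3/2)/(3/2) = 1; t_c = 0
T = 2·1 = 2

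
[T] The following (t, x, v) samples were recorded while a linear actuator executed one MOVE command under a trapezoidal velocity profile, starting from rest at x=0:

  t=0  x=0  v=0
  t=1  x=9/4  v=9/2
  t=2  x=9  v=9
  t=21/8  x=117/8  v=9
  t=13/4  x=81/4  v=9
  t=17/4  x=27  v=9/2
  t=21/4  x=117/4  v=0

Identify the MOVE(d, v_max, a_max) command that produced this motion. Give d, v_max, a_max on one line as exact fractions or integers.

d=117/4 v_max=9 a_max=9/2

final state: t=21/4, x=117/4, v=0 → d = 117/4
a_max = (9/2−0)/(1−0) = 9/2
max v = 9 over t∈[2,13/4] → v_max = 9
check: 9·(2+5/4) = 117/4 ✓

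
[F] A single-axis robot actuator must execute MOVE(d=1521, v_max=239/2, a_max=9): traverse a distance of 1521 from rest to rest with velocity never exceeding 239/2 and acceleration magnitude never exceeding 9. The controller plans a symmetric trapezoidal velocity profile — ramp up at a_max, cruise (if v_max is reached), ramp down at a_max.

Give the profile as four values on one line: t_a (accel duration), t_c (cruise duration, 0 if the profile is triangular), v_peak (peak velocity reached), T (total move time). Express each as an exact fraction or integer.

t_a=13 t_c=0 v_peak=117 T=26

vₘ²/aₘ = (239/2)²/9 = 57121/36
1521 < 57121/36 → triangular
v_peak = √(1521·9) = √13689 = 117
t_a = 117/9 = 13; t_c = 0
T = 2·13 = 26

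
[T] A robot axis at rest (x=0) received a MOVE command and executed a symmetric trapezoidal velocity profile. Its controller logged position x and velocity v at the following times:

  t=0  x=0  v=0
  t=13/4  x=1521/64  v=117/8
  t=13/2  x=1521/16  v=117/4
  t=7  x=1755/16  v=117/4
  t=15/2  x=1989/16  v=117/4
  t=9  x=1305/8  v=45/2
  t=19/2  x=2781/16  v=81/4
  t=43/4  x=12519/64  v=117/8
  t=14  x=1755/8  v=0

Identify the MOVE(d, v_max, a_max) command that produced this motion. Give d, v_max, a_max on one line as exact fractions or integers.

d=1755/8 v_max=117/4 a_max=9/2

final state: t=14, x=1755/8, v=0 → d = 1755/8
a_max = (117/8−0)/(13/4−0) = 9/2
max v = 117/4 over t∈[13/2,15/2] → v_max = 117/4
check: 117/4·(13/2+1) = 1755/8 ✓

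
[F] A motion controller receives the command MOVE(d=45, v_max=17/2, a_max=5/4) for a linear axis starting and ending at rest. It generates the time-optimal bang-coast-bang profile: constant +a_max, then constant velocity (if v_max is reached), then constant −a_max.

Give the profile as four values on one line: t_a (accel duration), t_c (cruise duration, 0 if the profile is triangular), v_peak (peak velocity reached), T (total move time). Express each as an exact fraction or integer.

t_a=6 t_c=0 v_peak=15/2 T=12

v_max²/a_max = (17/2)²/(5/4) = 289/5
45 < 289/5 so t_c = 0
v_peak = √(45·5/4) = √(225/4) = 15/2
t_a = (15/2)/(5/4) = 6; t_c = 0
T = 2·6 = 12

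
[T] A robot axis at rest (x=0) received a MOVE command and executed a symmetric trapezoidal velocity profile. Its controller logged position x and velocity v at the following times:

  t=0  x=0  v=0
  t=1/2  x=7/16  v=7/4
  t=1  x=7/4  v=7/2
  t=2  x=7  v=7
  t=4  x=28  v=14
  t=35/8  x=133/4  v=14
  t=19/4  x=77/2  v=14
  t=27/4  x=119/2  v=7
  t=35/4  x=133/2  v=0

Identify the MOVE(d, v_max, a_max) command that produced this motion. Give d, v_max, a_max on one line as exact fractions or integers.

final state: t=35/4, x=133/2, v=0 → d = 133/2
a_max = (7/4−0)/(1/2−0) = 7/2
max v = 14 over t∈[4,19/4] → v_max = 14
check: 14·(4+3/4) = 133/2 ✓

d=133/2 v_max=14 a_max=7/2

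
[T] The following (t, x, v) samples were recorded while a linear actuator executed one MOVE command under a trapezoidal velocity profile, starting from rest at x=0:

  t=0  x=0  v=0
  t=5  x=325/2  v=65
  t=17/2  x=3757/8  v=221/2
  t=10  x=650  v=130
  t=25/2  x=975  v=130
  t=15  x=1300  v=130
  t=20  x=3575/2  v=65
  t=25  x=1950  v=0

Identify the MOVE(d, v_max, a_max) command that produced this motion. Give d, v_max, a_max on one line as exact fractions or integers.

final state: t=25, x=1950, v=0 → d = 1950
a_max = (65−0)/(5−0) = 13
max v = 130 over t∈[10,15] → v_max = 130
check: 130·(10+5) = 1950 ✓

d=1950 v_max=130 a_max=13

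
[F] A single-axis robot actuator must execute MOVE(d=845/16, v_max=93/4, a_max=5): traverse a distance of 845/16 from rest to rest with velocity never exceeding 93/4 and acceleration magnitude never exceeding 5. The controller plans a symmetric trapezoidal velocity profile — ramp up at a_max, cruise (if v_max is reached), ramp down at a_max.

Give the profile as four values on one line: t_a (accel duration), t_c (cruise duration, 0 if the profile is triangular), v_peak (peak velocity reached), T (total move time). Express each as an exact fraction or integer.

vₘ²/aₘ = (93/4)²/5 = 8649/80
845/16 < 8649/80 so t_c = 0
v_peak = √(845/16·5) = √(4225/16) = 65/4
t_a = (65/4)/5 = 13/4; t_c = 0
T = 2·13/4 = 13/2

t_a=13/4 t_c=0 v_peak=65/4 T=13/2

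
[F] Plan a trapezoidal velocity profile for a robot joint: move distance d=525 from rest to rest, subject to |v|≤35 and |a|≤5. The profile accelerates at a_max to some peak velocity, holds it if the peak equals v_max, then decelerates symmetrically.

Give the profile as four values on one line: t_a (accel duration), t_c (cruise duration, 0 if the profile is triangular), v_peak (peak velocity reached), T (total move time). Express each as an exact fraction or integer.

(v_max)²/a_max = 35²/5 = 245
525 ≥ 245 → trapezoidal
t_a = 35/5 = 7; v_peak = 35
d_cruise = 525 − 245 = 280; t_c = 280/35 = 8
T = 2·7 + 8 = 22

t_a=7 t_c=8 v_peak=35 T=22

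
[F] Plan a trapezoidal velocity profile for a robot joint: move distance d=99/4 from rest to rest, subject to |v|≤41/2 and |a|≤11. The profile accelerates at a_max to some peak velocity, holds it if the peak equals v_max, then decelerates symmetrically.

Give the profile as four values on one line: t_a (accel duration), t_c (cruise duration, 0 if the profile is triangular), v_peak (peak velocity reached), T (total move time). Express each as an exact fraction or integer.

v_max²/a_max = (41/2)²/11 = 1681/44
99/4 < 1681/44 so t_c = 0
v_peak = √(99/4·11) = √(1089/4) = 33/2
t_a = (33/2)/11 = 3/2; t_c = 0
T = 2·3/2 = 3

t_a=3/2 t_c=0 v_peak=33/2 T=3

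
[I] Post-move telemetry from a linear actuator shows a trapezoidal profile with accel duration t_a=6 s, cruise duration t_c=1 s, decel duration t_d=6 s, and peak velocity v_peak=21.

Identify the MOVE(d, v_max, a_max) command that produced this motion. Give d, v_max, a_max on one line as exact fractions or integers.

a_max = 21/6 = 7/2
d_a = ½·21·6 = 63; d_c = 21·1 = 21
d = 2·63 + 21 = 147
t_c = 1 > 0 → v_max = v_peak = 21

d=147 v_max=21 a_max=7/2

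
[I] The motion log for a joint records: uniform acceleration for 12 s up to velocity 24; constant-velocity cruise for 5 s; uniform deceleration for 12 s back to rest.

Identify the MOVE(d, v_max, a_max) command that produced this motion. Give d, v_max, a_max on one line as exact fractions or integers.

a_max = 24/12 = 2
d_a = ½·24·12 = 144; d_c = 24·5 = 120
d = 2·144 + 120 = 408
t_c = 5 > 0 so v_max = 24

d=408 v_max=24 a_max=2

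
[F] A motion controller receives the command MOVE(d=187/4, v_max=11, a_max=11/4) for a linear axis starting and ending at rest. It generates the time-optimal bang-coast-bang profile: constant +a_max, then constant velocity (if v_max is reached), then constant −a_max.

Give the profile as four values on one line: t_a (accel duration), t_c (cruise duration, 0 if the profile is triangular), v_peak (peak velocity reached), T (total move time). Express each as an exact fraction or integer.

t_a=4 t_c=1/4 v_peak=11 T=33/4

v_max²/a_max = 11²/(11/4) = 44
187/4 ≥ 44 so v_max reached
t_a = 11/(11/4) = 4; v_peak = 11
d_cruise = 187/4 − 44 = 11/4; t_c = (11/4)/11 = 1/4
T = 2·4 + 1/4 = 33/4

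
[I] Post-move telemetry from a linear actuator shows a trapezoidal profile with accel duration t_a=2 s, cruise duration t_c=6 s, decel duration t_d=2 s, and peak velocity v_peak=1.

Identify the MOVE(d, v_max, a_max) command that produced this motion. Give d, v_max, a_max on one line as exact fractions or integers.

d=8 v_max=1 a_max=1/2

a_max = 1/2
d_a = ½·1·2 = 1; d_c = 1·6 = 6
d = 2·1 + 6 = 8
t_c = 6 > 0 → v_max = v_peak = 1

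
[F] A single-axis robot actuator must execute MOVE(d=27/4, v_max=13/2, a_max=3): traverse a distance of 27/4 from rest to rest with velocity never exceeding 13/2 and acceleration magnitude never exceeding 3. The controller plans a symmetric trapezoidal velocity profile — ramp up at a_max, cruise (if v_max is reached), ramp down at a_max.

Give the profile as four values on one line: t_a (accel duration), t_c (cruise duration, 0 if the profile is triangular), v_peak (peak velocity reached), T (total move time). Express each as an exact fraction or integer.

t_a=3/2 t_c=0 v_peak=9/2 T=3

vₘ²/aₘ = (13/2)²/3 = 169/12
27/4 < 169/12 so t_c = 0
v_peak = √(27/4·3) = √(81/4) = 9/2
t_a = (9/2)/3 = 3/2; t_c = 0
T = 2·3/2 = 3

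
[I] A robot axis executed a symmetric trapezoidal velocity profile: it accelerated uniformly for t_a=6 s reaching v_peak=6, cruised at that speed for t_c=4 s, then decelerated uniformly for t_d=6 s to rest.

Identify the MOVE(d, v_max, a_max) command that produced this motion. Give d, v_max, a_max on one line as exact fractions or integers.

a_max = 6/6 = 1
d_a = ½·6·6 = 18; d_c = 6·4 = 24
d = 2·18 + 24 = 60
t_c = 4 > 0 ⇒ limit active, v_max = 6

d=60 v_max=6 a_max=1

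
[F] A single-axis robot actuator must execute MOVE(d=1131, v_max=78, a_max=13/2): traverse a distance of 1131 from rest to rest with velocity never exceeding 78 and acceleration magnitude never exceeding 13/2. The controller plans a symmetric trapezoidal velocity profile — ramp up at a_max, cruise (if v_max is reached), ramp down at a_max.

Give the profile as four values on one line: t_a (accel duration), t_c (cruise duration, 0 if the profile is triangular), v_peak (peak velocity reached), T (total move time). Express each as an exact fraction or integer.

vₘ²/aₘ = 78²/(13/2) = 936
1131 ≥ 936 ⇒ cruise phase
t_a = 78/(13/2) = 12; v_peak = 78
d_cruise = 1131 − 936 = 195; t_c = 195/78 = 5/2
T = 2·12 + 5/2 = 53/2

t_a=12 t_c=5/2 v_peak=78 T=53/2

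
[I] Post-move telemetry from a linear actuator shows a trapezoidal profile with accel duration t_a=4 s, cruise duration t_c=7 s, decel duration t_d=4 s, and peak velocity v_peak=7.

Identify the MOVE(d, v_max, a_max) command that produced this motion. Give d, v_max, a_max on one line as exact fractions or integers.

a_max = 7/4
d_a = ½·7·4 = 14; d_c = 7·7 = 49
d = 2·14 + 49 = 77
t_c = 7 > 0 → v_max = v_peak = 7

d=77 v_max=7 a_max=7/4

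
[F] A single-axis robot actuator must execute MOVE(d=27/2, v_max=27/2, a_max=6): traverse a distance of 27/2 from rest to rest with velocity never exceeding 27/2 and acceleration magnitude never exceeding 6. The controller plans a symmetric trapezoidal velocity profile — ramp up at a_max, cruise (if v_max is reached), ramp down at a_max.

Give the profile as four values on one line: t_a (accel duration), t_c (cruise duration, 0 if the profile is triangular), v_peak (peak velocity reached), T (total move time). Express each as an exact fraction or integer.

v_max²/a_max = (27/2)²/6 = 243/8
27/2 < 243/8 → triangular
v_peak = √(27/2·6) = √81 = 9
t_a = 9/6 = 3/2; t_c = 0
T = 2·3/2 = 3

t_a=3/2 t_c=0 v_peak=9 T=3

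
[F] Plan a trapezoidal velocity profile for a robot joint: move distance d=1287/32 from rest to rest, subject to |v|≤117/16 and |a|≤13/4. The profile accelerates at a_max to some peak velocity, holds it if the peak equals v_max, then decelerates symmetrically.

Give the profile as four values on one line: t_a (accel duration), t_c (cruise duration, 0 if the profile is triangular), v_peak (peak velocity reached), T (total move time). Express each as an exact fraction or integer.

t_a=9/4 t_c=13/4 v_peak=117/16 T=31/4

vₘ²/aₘ = (117/16)²/(13/4) = 1053/64
1287/32 ≥ 1053/64 → trapezoidal
t_a = (117/16)/(13/4) = 9/4; v_peak = 117/16
d_cruise = 1287/32 − 1053/64 = 1521/64; t_c = (1521/64)/(117/16) = 13/4
T = 2·9/4 + 13/4 = 31/4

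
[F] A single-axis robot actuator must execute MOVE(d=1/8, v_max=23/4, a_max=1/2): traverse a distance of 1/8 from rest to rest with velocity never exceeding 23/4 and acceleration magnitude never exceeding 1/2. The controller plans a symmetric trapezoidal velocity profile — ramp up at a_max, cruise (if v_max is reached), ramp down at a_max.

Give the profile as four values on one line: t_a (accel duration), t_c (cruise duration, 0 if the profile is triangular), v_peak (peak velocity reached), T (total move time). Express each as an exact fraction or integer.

t_a=1/2 t_c=0 v_peak=1/4 T=1

v_max²/a_max = (23/4)²/(1/2) = 529/8
1/8 < 529/8 so t_c = 0
v_peak = √(1/8·1/2) = √(1/16) = 1/4
t_a = (1/4)/(1/2) = 1/2; t_c = 0
T = 2·1/2 = 1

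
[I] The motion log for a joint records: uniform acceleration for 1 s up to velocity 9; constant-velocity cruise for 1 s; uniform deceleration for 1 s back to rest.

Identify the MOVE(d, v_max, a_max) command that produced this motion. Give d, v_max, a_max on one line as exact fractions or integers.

a_max = 9/1 = 9
d_a = ½·9·1 = 9/2; d_c = 9·1 = 9
d = 2·9/2 + 9 = 18
t_c = 1 > 0 so v_max = 9

d=18 v_max=9 a_max=9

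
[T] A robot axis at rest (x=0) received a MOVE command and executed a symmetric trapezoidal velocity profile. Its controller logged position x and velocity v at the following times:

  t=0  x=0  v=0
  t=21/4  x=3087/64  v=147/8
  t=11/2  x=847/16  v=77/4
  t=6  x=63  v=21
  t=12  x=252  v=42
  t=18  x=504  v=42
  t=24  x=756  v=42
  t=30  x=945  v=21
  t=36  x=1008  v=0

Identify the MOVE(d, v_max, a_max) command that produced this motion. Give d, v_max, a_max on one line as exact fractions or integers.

d=1008 v_max=42 a_max=7/2

final state: t=36, x=1008, v=0 → d = 1008
a_max = (147/8−0)/(21/4−0) = 7/2
max v = 42 over t∈[12,24] → v_max = 42
check: 42·(12+12) = 1008 ✓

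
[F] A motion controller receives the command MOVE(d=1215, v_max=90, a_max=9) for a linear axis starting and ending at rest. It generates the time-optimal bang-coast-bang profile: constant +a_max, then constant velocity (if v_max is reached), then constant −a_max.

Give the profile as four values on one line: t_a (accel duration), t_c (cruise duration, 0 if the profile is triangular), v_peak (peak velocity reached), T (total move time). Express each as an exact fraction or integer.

t_a=10 t_c=7/2 v_peak=90 T=47/2

vₘ²/aₘ = 90²/9 = 900
1215 ≥ 900 so v_max reached
t_a = 90/9 = 10; v_peak = 90
d_cruise = 1215 − 900 = 315; t_c = 315/90 = 7/2
T = 2·10 + 7/2 = 47/2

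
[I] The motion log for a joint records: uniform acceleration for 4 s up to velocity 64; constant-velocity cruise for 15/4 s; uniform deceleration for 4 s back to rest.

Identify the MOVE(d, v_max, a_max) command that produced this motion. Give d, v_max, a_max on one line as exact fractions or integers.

a_max = 64/4 = 16
d_a = ½·64·4 = 128; d_c = 64·15/4 = 240
d = 2·128 + 240 = 496
t_c = 15/4 > 0 → v_max = v_peak = 64

d=496 v_max=64 a_max=16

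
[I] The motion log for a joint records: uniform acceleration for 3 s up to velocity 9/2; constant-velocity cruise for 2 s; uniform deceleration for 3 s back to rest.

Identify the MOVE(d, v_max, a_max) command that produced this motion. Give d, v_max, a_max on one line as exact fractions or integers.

d=45/2 v_max=9/2 a_max=3/2

a_max = (9/2)/3 = 3/2
d_a = ½·9/2·3 = 27/4; d_c = 9/2·2 = 9
d = 2·27/4 + 9 = 45/2
t_c = 2 > 0 → v_max = v_peak = 9/2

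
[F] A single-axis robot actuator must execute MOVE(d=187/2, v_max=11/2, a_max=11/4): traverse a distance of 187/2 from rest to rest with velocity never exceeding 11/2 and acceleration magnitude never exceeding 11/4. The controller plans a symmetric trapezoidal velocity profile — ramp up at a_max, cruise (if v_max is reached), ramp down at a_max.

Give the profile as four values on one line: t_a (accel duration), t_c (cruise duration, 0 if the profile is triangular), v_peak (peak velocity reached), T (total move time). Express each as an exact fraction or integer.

t_a=2 t_c=15 v_peak=11/2 T=19

v_max²/a_max = (11/2)²/(11/4) = 11
187/2 ≥ 11 ⇒ cruise phase
t_a = (11/2)/(11/4) = 2; v_peak = 11/2
d_cruise = 187/2 − 11 = 165/2; t_c = (165/2)/(11/2) = 15
T = 2·2 + 15 = 19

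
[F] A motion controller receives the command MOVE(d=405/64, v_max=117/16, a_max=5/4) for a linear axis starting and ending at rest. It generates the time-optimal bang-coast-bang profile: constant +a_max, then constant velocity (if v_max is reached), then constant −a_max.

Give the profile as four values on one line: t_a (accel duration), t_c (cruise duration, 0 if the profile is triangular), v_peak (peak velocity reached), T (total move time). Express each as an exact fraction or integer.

vₘ²/aₘ = (117/16)²/(5/4) = 13689/320
405/64 < 13689/320 so t_c = 0
v_peak = √(405/64·5/4) = √(2025/256) = 45/16
t_a = (45/16)/(5/4) = 9/4; t_c = 0
T = 2·9/4 = 9/2

t_a=9/4 t_c=0 v_peak=45/16 T=9/2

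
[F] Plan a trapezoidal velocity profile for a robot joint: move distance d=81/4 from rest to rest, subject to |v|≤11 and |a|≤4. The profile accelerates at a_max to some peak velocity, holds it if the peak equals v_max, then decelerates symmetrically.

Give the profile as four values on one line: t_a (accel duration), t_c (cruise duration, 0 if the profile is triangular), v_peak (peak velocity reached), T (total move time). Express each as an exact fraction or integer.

vₘ²/aₘ = 11²/4 = 121/4
81/4 < 121/4 so t_c = 0
v_peak = √(81/4·4) = √81 = 9
t_a = 9/4; t_c = 0
T = 2·9/4 = 9/2

t_a=9/4 t_c=0 v_peak=9 T=9/2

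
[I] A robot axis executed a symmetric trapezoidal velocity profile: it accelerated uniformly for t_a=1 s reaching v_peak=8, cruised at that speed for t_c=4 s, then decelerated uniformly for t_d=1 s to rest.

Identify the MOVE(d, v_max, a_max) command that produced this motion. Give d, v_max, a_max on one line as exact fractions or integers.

d=40 v_max=8 a_max=8

a_max = 8/1 = 8
d_a = ½·8·1 = 4; d_c = 8·4 = 32
d = 2·4 + 32 = 40
t_c = 4 > 0 so v_max = 8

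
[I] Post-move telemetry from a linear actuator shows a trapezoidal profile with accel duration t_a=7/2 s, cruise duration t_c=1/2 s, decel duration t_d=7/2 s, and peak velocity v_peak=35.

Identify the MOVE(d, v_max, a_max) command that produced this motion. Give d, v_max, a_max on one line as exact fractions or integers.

a_max = 35/(7/2) = 10
d_a = ½·35·7/2 = 245/4; d_c = 35·1/2 = 35/2
d = 2·245/4 + 35/2 = 140
t_c = 1/2 > 0 → v_max = v_peak = 35

d=140 v_max=35 a_max=10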